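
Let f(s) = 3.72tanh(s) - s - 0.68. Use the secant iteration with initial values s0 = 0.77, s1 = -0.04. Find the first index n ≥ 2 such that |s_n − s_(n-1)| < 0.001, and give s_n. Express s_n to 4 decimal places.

f(0.77) = 0.956578, f(-0.04) = -0.788721
s2 = -0.040000 − (-0.788721)·(-0.810000)/(-1.745298) = 0.326048;  |Δ| = 0.366048
f(0.326048) = 0.165624
s3 = 0.326048 − 0.165624·(0.366048)/(0.954345) = 0.262522;  |Δ| = 0.063527
f(0.262522) = 0.012226
s4 = 0.262522 − 0.012226·(-0.063527)/(-0.153398) = 0.257458;  |Δ| = 0.005063
f(0.257458) = -0.000328
s5 = 0.257458 − (-0.000328)·(-0.005063)/(-0.012554) = 0.257591;  |Δ| = 0.000132
|s5 − s4| = 0.000132 < 0.001

n = 5, s_n = 0.2576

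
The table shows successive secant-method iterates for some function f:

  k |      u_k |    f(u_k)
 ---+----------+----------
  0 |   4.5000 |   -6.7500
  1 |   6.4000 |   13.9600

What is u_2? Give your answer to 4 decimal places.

5.1193

u_2 = 6.4000 − 13.9600·(6.4000 − 4.5000) / (13.9600 − (-6.7500))
   = 6.4000 − (26.524000)/(20.710000) = 5.119266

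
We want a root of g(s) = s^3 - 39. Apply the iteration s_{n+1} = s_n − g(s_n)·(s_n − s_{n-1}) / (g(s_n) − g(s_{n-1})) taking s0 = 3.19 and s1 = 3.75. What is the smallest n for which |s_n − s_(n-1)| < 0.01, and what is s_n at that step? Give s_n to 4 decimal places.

n = 4, s_n = 3.3912

g(3.19) = -6.538241, g(3.75) = 13.734375
s2 = 3.750000 − 13.734375·(0.560000)/(20.272616) = 3.370609;  |Δ| = 0.379391
g(3.370609) = -0.706497
s3 = 3.370609 − (-0.706497)·(-0.379391)/(-14.440872) = 3.389170;  |Δ| = 0.018561
g(3.389170) = -0.070388
s4 = 3.389170 − (-0.070388)·(0.018561)/(0.636109) = 3.391224;  |Δ| = 0.002054
|s4 − s3| = 0.002054 < 0.01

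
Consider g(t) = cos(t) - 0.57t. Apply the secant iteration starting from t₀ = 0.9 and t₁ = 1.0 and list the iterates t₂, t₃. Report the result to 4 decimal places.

g(0.9) = 0.108610, g(1.0) = -0.029698
t₂ = 1.000000 − (-0.029698)·(1.000000 − 0.900000) / (-0.029698 − 0.108610) = 1.000000 − (-0.002970)/(-0.138308) = 0.978528
g(0.978528) = 0.000484
t₃ = 0.978528 − 0.000484·(0.978528 − 1.000000) / (0.000484 − (-0.029698)) = 0.978528 − (-0.000010)/(0.030181) = 0.978872

0.9785, 0.9789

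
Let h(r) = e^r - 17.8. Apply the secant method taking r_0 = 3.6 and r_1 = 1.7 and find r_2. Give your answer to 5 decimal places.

2.45245

h(3.6) = 18.7982344, h(1.7) = -12.3260526
r_2 = 1.7000000 − (-12.3260526)·(1.7000000 − 3.6000000) / (-12.3260526 − 18.7982344) = 1.7000000 − (23.4195000)/(-31.1242871) = 2.4524510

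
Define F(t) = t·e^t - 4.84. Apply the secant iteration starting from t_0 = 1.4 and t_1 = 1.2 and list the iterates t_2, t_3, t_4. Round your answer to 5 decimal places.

F(1.4) = 0.8372800, F(1.2) = -0.8558597
t_2 = 1.2000000 − (-0.8558597)·(1.2000000 − 1.4000000) / (-0.8558597 − 0.8372800) = 1.2000000 − (0.1711719)/(-1.6931396) = 1.3010974
F(1.3010974) = -0.0606460
t_3 = 1.3010974 − (-0.0606460)·(1.3010974 − 1.2000000) / (-0.0606460 − (-0.8558597)) = 1.3010974 − (-0.0061312)/(0.7952136) = 1.3088074
F(1.3088074) = 0.0048864
t_4 = 1.3088074 − 0.0048864·(1.3088074 − 1.3010974) / (0.0048864 − (-0.0606460)) = 1.3088074 − (0.0000377)/(0.0655324) = 1.3082325

1.30110, 1.30881, 1.30823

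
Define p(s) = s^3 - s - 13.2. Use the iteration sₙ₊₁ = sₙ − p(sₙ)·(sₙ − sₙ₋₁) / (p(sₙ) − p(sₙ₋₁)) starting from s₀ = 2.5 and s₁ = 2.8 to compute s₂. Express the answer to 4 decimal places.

2.5037

p(2.5) = -0.075000, p(2.8) = 5.952000
s₂ = 2.800000 − 5.952000·(2.800000 − 2.500000) / (5.952000 − (-0.075000)) = 2.800000 − (1.785600)/(6.027000) = 2.503733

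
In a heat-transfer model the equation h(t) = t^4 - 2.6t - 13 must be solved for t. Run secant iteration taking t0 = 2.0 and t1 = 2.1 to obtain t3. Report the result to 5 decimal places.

h(2.0) = -2.2000000, h(2.1) = 0.9881000
t2 = 2.1000000 − 0.9881000·(2.1000000 − 2.0000000) / (0.9881000 − (-2.2000000)) = 2.1000000 − (0.0988100)/(3.1881000) = 2.0690066
h(2.0690066) = -0.0542680
t3 = 2.0690066 − (-0.0542680)·(2.0690066 − 2.1000000) / (-0.0542680 − 0.9881000) = 2.0690066 − (0.0016819)/(-1.0423680) = 2.0706202

2.07062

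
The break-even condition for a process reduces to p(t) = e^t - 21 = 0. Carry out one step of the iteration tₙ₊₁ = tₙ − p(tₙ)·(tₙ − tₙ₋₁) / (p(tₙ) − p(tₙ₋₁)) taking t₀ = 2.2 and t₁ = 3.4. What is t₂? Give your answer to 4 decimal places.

2.8863

p(2.2) = -11.974987, p(3.4) = 8.964100
t₂ = 3.400000 − 8.964100·(3.400000 − 2.200000) / (8.964100 − (-11.974987)) = 3.400000 − (10.756920)/(20.939087) = 2.886276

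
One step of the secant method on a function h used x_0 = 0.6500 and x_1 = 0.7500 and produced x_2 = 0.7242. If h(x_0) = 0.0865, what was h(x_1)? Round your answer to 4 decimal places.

The secant line through (0.6500, 0.0865) and (0.7500, h(x_1)) crosses zero at x_2 = 0.7242.
So (0.6500, 0.0865), (0.7500, h(x_1)), (0.7242, 0) are collinear:
h(x_1) = 0.0865 · (0.7500 − 0.7242) / (0.6500 − 0.7242) = 0.0865 · (0.025800)/(-0.074200) = -0.030077

-0.0301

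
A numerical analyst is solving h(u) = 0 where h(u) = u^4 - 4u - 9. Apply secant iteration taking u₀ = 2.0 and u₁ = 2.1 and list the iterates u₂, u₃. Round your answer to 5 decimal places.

2.03281, 2.03457

h(2.0) = -1.0000000, h(2.1) = 2.0481000
u₂ = 2.1000000 − 2.0481000·(2.1000000 − 2.0000000) / (2.0481000 − (-1.0000000)) = 2.1000000 − (0.2048100)/(3.0481000) = 2.0328073
h(2.0328073) = -0.0552796
u₃ = 2.0328073 − (-0.0552796)·(2.0328073 − 2.1000000) / (-0.0552796 − 2.0481000) = 2.0328073 − (0.0037144)/(-2.1033796) = 2.0345732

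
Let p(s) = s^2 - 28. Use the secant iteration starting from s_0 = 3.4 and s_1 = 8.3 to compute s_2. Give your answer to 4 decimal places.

4.8051

p(3.4) = -16.440000, p(8.3) = 40.890000
s_2 = 8.300000 − 40.890000·(8.300000 − 3.400000) / (40.890000 − (-16.440000)) = 8.300000 − (200.361000)/(57.330000) = 4.805128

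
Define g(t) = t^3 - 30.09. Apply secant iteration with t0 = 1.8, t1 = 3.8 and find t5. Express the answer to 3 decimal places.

g(1.8) = -24.25800, g(3.8) = 24.78200
t2 = 3.80000 − 24.78200·(3.80000 − 1.80000) / (24.78200 − (-24.25800)) = 3.80000 − (49.56400)/(49.04000) = 2.78931
g(2.78931) = -8.38836
t3 = 2.78931 − (-8.38836)·(2.78931 − 3.80000) / (-8.38836 − 24.78200) = 2.78931 − (8.47799)/(-33.17036) = 3.04490
g(3.04490) = -1.85935
t4 = 3.04490 − (-1.85935)·(3.04490 − 2.78931) / (-1.85935 − (-8.38836)) = 3.04490 − (-0.47523)/(6.52901) = 3.11769
g(3.11769) = 0.21397
t5 = 3.11769 − 0.21397·(3.11769 − 3.04490) / (0.21397 − (-1.85935)) = 3.11769 − (0.01557)/(2.07332) = 3.11018

3.110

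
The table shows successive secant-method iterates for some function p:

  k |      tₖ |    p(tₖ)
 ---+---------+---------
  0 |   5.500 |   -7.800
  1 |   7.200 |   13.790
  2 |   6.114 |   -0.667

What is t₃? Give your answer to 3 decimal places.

t₃ = 6.114 − (-0.667)·(6.114 − 7.200) / (-0.667 − 13.790)
   = 6.114 − (0.72436)/(-14.45700) = 6.16410

6.164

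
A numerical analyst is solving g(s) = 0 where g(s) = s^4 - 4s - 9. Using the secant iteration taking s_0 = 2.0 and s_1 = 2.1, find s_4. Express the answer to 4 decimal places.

g(2.0) = -1.000000, g(2.1) = 2.048100
s_2 = 2.100000 − 2.048100·(2.100000 − 2.000000) / (2.048100 − (-1.000000)) = 2.100000 − (0.204810)/(3.048100) = 2.032807
g(2.032807) = -0.055280
s_3 = 2.032807 − (-0.055280)·(2.032807 − 2.100000) / (-0.055280 − 2.048100) = 2.032807 − (0.003714)/(-2.103380) = 2.034573
g(2.034573) = -0.002930
s_4 = 2.034573 − (-0.002930)·(2.034573 − 2.032807) / (-0.002930 − (-0.055280)) = 2.034573 − (-0.000005)/(0.052350) = 2.034672

2.0347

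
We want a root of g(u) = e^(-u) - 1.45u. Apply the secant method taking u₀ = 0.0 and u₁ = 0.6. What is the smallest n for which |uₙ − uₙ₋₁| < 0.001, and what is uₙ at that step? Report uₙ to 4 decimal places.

n = 4, uₙ = 0.4429

g(0.0) = 1.000000, g(0.6) = -0.321188
u₂ = 0.600000 − (-0.321188)·(0.600000)/(-1.321188) = 0.454137;  |Δ| = 0.145863
g(0.454137) = -0.023502
u₃ = 0.454137 − (-0.023502)·(-0.145863)/(0.297686) = 0.442621;  |Δ| = 0.011516
g(0.442621) = 0.000551
u₄ = 0.442621 − 0.000551·(-0.011516)/(0.024053) = 0.442884;  |Δ| = 0.000264
|u₄ − u₃| = 0.000264 < 0.001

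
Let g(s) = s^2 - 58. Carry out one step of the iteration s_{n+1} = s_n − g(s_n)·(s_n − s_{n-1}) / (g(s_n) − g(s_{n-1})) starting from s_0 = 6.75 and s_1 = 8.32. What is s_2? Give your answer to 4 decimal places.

7.5753

g(6.75) = -12.437500, g(8.32) = 11.222400
s_2 = 8.320000 − 11.222400·(8.320000 − 6.750000) / (11.222400 − (-12.437500)) = 8.320000 − (17.619168)/(23.659900) = 7.575315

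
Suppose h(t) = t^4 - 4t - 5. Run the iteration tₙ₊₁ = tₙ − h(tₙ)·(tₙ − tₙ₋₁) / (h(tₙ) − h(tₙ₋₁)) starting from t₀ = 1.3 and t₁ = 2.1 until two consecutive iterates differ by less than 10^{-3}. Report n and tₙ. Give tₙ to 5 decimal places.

h(1.3) = -7.3439000, h(2.1) = 6.0481000
t₂ = 2.1000000 − 6.0481000·(0.8000000)/(13.3920000) = 1.7387037;  |Δ| = 0.3612963
h(1.7387037) = -2.8157382
t₃ = 1.7387037 − (-2.8157382)·(-0.3612963)/(-8.8638382) = 1.8534752;  |Δ| = 0.1147715
h(1.8534752) = -0.6121320
t₄ = 1.8534752 − (-0.6121320)·(0.1147715)/(2.2036062) = 1.8853571;  |Δ| = 0.0318820
h(1.8853571) = 0.0935504
t₅ = 1.8853571 − 0.0935504·(0.0318820)/(0.7056824) = 1.8811306;  |Δ| = 0.0042265
h(1.8811306) = -0.0024612
t₆ = 1.8811306 − (-0.0024612)·(-0.0042265)/(-0.0960116) = 1.8812390;  |Δ| = 0.0001083
|t₆ − t₅| = 0.0001083 < 10^{-3}

n = 6, tₙ = 1.88124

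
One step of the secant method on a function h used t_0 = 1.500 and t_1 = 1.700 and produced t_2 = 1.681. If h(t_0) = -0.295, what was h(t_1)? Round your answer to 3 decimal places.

0.031

The secant line through (1.500, -0.295) and (1.700, h(t_1)) crosses zero at t_2 = 1.681.
So (1.500, -0.295), (1.700, h(t_1)), (1.681, 0) are collinear:
h(t_1) = -0.295 · (1.700 − 1.681) / (1.500 − 1.681) = -0.295 · (0.01900)/(-0.18100) = 0.03097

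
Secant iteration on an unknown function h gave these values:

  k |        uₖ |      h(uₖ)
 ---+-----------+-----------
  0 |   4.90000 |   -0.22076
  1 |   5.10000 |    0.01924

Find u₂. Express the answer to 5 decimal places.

u₂ = 5.10000 − 0.01924·(5.10000 − 4.90000) / (0.01924 − (-0.22076))
   = 5.10000 − (0.0038480)/(0.2400000) = 5.0839667

5.08397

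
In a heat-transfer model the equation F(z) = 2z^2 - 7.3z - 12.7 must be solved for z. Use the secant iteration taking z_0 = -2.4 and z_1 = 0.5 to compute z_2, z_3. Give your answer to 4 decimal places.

F(-2.4) = 16.340000, F(0.5) = -15.850000
z_2 = 0.500000 − (-15.850000)·(0.500000 − (-2.400000)) / (-15.850000 − 16.340000) = 0.500000 − (-45.965000)/(-32.190000) = -0.927928
F(-0.927928) = -4.204026
z_3 = -0.927928 − (-4.204026)·(-0.927928 − 0.500000) / (-4.204026 − (-15.850000)) = -0.927928 − (6.003046)/(11.645974) = -1.443389

-0.9279, -1.4434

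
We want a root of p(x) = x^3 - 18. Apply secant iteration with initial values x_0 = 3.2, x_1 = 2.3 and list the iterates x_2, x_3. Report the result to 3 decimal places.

p(3.2) = 14.76800, p(2.3) = -5.83300
x_2 = 2.30000 − (-5.83300)·(2.30000 − 3.20000) / (-5.83300 − 14.76800) = 2.30000 − (5.24970)/(-20.60100) = 2.55483
p(2.55483) = -1.32428
x_3 = 2.55483 − (-1.32428)·(2.55483 − 2.30000) / (-1.32428 − (-5.83300)) = 2.55483 − (-0.33746)/(4.50872) = 2.62967

2.555, 2.630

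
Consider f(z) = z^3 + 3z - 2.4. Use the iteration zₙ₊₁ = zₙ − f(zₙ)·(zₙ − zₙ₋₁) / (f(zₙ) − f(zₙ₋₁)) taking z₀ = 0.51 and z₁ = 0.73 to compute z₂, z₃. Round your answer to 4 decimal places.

0.6870, 0.6903

f(0.51) = -0.737349, f(0.73) = 0.179017
z₂ = 0.730000 − 0.179017·(0.730000 − 0.510000) / (0.179017 − (-0.737349)) = 0.730000 − (0.039384)/(0.916366) = 0.687022
f(0.687022) = -0.014661
z₃ = 0.687022 − (-0.014661)·(0.687022 − 0.730000) / (-0.014661 − 0.179017) = 0.687022 − (0.000630)/(-0.193678) = 0.690275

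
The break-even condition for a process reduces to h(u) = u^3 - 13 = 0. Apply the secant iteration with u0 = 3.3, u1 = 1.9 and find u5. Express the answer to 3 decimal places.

h(3.3) = 22.93700, h(1.9) = -6.14100
u2 = 1.90000 − (-6.14100)·(1.90000 − 3.30000) / (-6.14100 − 22.93700) = 1.90000 − (8.59740)/(-29.07800) = 2.19567
h(2.19567) = -2.41479
u3 = 2.19567 − (-2.41479)·(2.19567 − 1.90000) / (-2.41479 − (-6.14100)) = 2.19567 − (-0.71397)/(3.72621) = 2.38728
h(2.38728) = 0.60529
u4 = 2.38728 − 0.60529·(2.38728 − 2.19567) / (0.60529 − (-2.41479)) = 2.38728 − (0.11598)/(3.02008) = 2.34887
h(2.34887) = -0.04078
u5 = 2.34887 − (-0.04078)·(2.34887 − 2.38728) / (-0.04078 − 0.60529) = 2.34887 − (0.00157)/(-0.64607) = 2.35130

2.351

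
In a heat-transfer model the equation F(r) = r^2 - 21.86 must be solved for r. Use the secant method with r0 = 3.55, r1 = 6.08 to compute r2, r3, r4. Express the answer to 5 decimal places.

F(3.55) = -9.2575000, F(6.08) = 15.1064000
r2 = 6.0800000 − 15.1064000·(6.0800000 − 3.5500000) / (15.1064000 − (-9.2575000)) = 6.0800000 − (38.2191920)/(24.3639000) = 4.5113188
F(4.5113188) = -1.5080027
r3 = 4.5113188 − (-1.5080027)·(4.5113188 − 6.0800000) / (-1.5080027 − 15.1064000) = 4.5113188 − (2.3655755)/(-16.6144027) = 4.6536998
F(4.6536998) = -0.2030781
r4 = 4.6536998 − (-0.2030781)·(4.6536998 − 4.5113188) / (-0.2030781 − (-1.5080027)) = 4.6536998 − (-0.0289145)/(1.3049247) = 4.6758578

4.51132, 4.65370, 4.67586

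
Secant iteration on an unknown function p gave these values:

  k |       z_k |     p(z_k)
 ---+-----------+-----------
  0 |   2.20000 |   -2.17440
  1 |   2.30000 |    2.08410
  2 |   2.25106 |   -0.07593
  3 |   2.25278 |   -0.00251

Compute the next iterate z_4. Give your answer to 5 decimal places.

2.25284

z_4 = 2.25278 − (-0.00251)·(2.25278 − 2.25106) / (-0.00251 − (-0.07593))
   = 2.25278 − (-0.0000043)/(0.0734200) = 2.2528388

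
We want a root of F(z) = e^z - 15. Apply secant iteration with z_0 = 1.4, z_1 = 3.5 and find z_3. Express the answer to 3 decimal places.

F(1.4) = -10.94480, F(3.5) = 18.11545
z_2 = 3.50000 − 18.11545·(3.50000 − 1.40000) / (18.11545 − (-10.94480)) = 3.50000 − (38.04245)/(29.06025) = 2.19091
F(2.19091) = -6.05664
z_3 = 2.19091 − (-6.05664)·(2.19091 − 3.50000) / (-6.05664 − 18.11545) = 2.19091 − (7.92868)/(-24.17209) = 2.51892

2.519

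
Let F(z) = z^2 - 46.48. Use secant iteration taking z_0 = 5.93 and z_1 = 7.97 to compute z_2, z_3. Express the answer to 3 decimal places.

F(5.93) = -11.31510, F(7.97) = 17.04090
z_2 = 7.97000 − 17.04090·(7.97000 − 5.93000) / (17.04090 − (-11.31510)) = 7.97000 − (34.76344)/(28.35600) = 6.74404
F(6.74404) = -0.99798
z_3 = 6.74404 − (-0.99798)·(6.74404 − 7.97000) / (-0.99798 − 17.04090) = 6.74404 − (1.22349)/(-18.03888) = 6.81186

6.744, 6.812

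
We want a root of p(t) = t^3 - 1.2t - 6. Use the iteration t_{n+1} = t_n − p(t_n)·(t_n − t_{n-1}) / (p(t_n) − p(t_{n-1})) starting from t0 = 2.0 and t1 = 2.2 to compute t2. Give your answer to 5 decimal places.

p(2.0) = -0.4000000, p(2.2) = 2.0080000
t2 = 2.2000000 − 2.0080000·(2.2000000 − 2.0000000) / (2.0080000 − (-0.4000000)) = 2.2000000 − (0.4016000)/(2.4080000) = 2.0332226

2.03322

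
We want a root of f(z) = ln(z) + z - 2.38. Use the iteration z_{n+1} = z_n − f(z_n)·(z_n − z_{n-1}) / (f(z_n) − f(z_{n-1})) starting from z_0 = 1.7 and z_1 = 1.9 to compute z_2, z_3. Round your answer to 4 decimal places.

1.7960, 1.7950

f(1.7) = -0.149372, f(1.9) = 0.161854
z_2 = 1.900000 − 0.161854·(1.900000 − 1.700000) / (0.161854 − (-0.149372)) = 1.900000 − (0.032371)/(0.311226) = 1.795989
f(1.795989) = 0.001545
z_3 = 1.795989 − 0.001545·(1.795989 − 1.900000) / (0.001545 − 0.161854) = 1.795989 − (-0.000161)/(-0.160308) = 1.794987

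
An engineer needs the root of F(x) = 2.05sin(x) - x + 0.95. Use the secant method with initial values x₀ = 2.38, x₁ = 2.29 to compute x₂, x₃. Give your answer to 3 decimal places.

F(2.38) = -0.01535, F(2.29) = 0.20228
x₂ = 2.29000 − 0.20228·(2.29000 − 2.38000) / (0.20228 − (-0.01535)) = 2.29000 − (-0.01820)/(0.21762) = 2.37365
F(2.37365) = 0.00039
x₃ = 2.37365 − 0.00039·(2.37365 − 2.29000) / (0.00039 − 0.20228) = 2.37365 − (0.00003)/(-0.20189) = 2.37381

2.374, 2.374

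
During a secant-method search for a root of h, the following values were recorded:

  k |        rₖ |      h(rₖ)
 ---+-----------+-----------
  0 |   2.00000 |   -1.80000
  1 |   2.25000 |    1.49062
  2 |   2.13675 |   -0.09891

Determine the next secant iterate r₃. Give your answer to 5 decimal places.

2.14380

r₃ = 2.13675 − (-0.09891)·(2.13675 − 2.25000) / (-0.09891 − 1.49062)
   = 2.13675 − (0.0112016)/(-1.5895300) = 2.1437971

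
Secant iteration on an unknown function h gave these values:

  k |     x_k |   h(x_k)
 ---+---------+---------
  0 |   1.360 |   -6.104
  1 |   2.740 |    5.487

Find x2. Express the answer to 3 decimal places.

2.087

x2 = 2.740 − 5.487·(2.740 − 1.360) / (5.487 − (-6.104))
   = 2.740 − (7.57206)/(11.59100) = 2.08673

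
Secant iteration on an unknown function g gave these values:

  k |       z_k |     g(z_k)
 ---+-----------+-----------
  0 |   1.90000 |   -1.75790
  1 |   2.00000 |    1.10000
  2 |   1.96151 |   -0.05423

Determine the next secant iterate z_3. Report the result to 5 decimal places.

z_3 = 1.96151 − (-0.05423)·(1.96151 − 2.00000) / (-0.05423 − 1.10000)
   = 1.96151 − (0.0020873)/(-1.1542300) = 1.9633184

1.96332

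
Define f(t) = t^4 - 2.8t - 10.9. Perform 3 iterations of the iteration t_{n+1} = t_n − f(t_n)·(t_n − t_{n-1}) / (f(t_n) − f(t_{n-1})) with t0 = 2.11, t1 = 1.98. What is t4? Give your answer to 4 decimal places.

f(2.11) = 3.013194, f(1.98) = -1.074464
t2 = 1.980000 − (-1.074464)·(1.980000 − 2.110000) / (-1.074464 − 3.013194) = 1.980000 − (0.139680)/(-4.087658) = 2.014171
f(2.014171) = -0.081358
t3 = 2.014171 − (-0.081358)·(2.014171 − 1.980000) / (-0.081358 − (-1.074464)) = 2.014171 − (-0.002780)/(0.993106) = 2.016971
f(2.016971) = 0.002493
t4 = 2.016971 − 0.002493·(2.016971 − 2.014171) / (0.002493 − (-0.081358)) = 2.016971 − (0.000007)/(0.083851) = 2.016887

2.0169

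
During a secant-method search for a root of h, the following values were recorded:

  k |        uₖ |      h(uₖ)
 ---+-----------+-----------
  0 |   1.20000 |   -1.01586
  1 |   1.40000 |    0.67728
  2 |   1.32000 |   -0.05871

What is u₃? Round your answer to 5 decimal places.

u₃ = 1.32000 − (-0.05871)·(1.32000 − 1.40000) / (-0.05871 − 0.67728)
   = 1.32000 − (0.0046968)/(-0.7359900) = 1.3263816

1.32638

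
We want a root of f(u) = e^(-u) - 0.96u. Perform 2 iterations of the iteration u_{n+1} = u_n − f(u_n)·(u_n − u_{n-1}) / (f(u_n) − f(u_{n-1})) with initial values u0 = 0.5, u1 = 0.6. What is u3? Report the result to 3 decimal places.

0.582

f(0.5) = 0.12653, f(0.6) = -0.02719
u2 = 0.60000 − (-0.02719)·(0.60000 − 0.50000) / (-0.02719 − 0.12653) = 0.60000 − (-0.00272)/(-0.15372) = 0.58231
f(0.58231) = -0.00042
u3 = 0.58231 − (-0.00042)·(0.58231 − 0.60000) / (-0.00042 − (-0.02719)) = 0.58231 − (0.00001)/(0.02677) = 0.58204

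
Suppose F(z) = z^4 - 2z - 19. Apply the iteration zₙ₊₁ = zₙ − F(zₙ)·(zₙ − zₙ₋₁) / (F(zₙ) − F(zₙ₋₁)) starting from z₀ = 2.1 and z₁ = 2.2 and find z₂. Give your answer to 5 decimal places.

2.19932

F(2.1) = -3.7519000, F(2.2) = 0.0256000
z₂ = 2.2000000 − 0.0256000·(2.2000000 − 2.1000000) / (0.0256000 − (-3.7519000)) = 2.2000000 − (0.0025600)/(3.7775000) = 2.1993223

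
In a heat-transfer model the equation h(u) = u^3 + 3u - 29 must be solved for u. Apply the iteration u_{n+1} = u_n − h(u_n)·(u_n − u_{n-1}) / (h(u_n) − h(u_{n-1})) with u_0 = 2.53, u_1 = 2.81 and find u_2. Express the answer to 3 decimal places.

2.744

h(2.53) = -5.21572, h(2.81) = 1.61804
u_2 = 2.81000 − 1.61804·(2.81000 − 2.53000) / (1.61804 − (-5.21572)) = 2.81000 − (0.45305)/(6.83376) = 2.74370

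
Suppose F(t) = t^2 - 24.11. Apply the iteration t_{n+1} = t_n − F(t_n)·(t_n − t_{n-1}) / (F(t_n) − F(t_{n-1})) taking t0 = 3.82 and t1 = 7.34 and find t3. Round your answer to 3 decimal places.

F(3.82) = -9.51760, F(7.34) = 29.76560
t2 = 7.34000 − 29.76560·(7.34000 − 3.82000) / (29.76560 − (-9.51760)) = 7.34000 − (104.77491)/(39.28320) = 4.67283
F(4.67283) = -2.27465
t3 = 4.67283 − (-2.27465)·(4.67283 − 7.34000) / (-2.27465 − 29.76560) = 4.67283 − (6.06686)/(-32.04025) = 4.86218

4.862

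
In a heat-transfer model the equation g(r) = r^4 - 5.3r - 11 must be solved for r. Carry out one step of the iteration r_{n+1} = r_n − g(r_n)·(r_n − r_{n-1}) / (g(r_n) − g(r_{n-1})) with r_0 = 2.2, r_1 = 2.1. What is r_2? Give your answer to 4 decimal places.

2.1778

g(2.2) = 0.765600, g(2.1) = -2.681900
r_2 = 2.100000 − (-2.681900)·(2.100000 − 2.200000) / (-2.681900 − 0.765600) = 2.100000 − (0.268190)/(-3.447500) = 2.177793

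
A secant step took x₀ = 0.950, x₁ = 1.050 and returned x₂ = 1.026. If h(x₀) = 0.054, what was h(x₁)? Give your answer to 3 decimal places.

-0.017

The secant line through (0.950, 0.054) and (1.050, h(x₁)) crosses zero at x₂ = 1.026.
So (0.950, 0.054), (1.050, h(x₁)), (1.026, 0) are collinear:
h(x₁) = 0.054 · (1.050 − 1.026) / (0.950 − 1.026) = 0.054 · (0.02400)/(-0.07600) = -0.01705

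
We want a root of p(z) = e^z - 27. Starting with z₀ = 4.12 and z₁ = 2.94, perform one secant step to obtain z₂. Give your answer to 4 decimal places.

3.1637

p(4.12) = 34.559242, p(2.94) = -8.084154
z₂ = 2.940000 − (-8.084154)·(2.940000 − 4.120000) / (-8.084154 − 34.559242) = 2.940000 − (9.539301)/(-42.643396) = 3.163699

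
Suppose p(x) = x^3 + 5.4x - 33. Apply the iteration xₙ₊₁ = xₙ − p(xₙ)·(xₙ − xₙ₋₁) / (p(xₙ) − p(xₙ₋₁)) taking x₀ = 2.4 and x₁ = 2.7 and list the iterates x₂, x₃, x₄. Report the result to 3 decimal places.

p(2.4) = -6.21600, p(2.7) = 1.26300
x₂ = 2.70000 − 1.26300·(2.70000 − 2.40000) / (1.26300 − (-6.21600)) = 2.70000 − (0.37890)/(7.47900) = 2.64934
p(2.64934) = -0.09789
x₃ = 2.64934 − (-0.09789)·(2.64934 − 2.70000) / (-0.09789 − 1.26300) = 2.64934 − (0.00496)/(-1.36089) = 2.65298
p(2.65298) = -0.00137
x₄ = 2.65298 − (-0.00137)·(2.65298 − 2.64934) / (-0.00137 − (-0.09789)) = 2.65298 − (0.00000)/(0.09652) = 2.65303

2.649, 2.653, 2.653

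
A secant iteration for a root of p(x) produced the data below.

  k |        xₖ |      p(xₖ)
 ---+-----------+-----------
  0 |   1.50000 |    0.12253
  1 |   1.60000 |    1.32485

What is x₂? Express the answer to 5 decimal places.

1.48981

x₂ = 1.60000 − 1.32485·(1.60000 − 1.50000) / (1.32485 − 0.12253)
   = 1.60000 − (0.1324850)/(1.2023200) = 1.4898089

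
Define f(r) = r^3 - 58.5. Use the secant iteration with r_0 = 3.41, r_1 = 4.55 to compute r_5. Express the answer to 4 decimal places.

f(3.41) = -18.848179, f(4.55) = 35.696375
r_2 = 4.550000 − 35.696375·(4.550000 − 3.410000) / (35.696375 − (-18.848179)) = 4.550000 − (40.693867)/(54.544554) = 3.803933
f(3.803933) = -3.457427
r_3 = 3.803933 − (-3.457427)·(3.803933 − 4.550000) / (-3.457427 − 35.696375) = 3.803933 − (2.579470)/(-39.153802) = 3.869814
f(3.869814) = -0.547758
r_4 = 3.869814 − (-0.547758)·(3.869814 − 3.803933) / (-0.547758 − (-3.457427)) = 3.869814 − (-0.036087)/(2.909669) = 3.882216
f(3.882216) = 0.011220
r_5 = 3.882216 − 0.011220·(3.882216 − 3.869814) / (0.011220 − (-0.547758)) = 3.882216 − (0.000139)/(0.558978) = 3.881967

3.8820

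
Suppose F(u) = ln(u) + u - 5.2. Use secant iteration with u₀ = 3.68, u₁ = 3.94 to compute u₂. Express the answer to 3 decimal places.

F(3.68) = -0.21709, F(3.94) = 0.11118
u₂ = 3.94000 − 0.11118·(3.94000 − 3.68000) / (0.11118 − (-0.21709)) = 3.94000 − (0.02891)/(0.32827) = 3.85194

3.852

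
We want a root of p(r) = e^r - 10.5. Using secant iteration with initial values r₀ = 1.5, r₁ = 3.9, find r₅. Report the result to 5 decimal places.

2.33492

p(1.5) = -6.0183109, p(3.9) = 38.9024491
r₂ = 3.9000000 − 38.9024491·(3.9000000 − 1.5000000) / (38.9024491 − (-6.0183109)) = 3.9000000 − (93.3658779)/(44.9207600) = 1.8215428
p(1.8215428) = -4.3186124
r₃ = 1.8215428 − (-4.3186124)·(1.8215428 − 3.9000000) / (-4.3186124 − 38.9024491) = 1.8215428 − (8.9760510)/(-43.2210615) = 2.0292205
p(2.0292205) = -2.8918466
r₄ = 2.0292205 − (-2.8918466)·(2.0292205 − 1.8215428) / (-2.8918466 − (-4.3186124)) = 2.0292205 − (-0.6005721)/(1.4267658) = 2.4501530
p(2.4501530) = 1.0901196
r₅ = 2.4501530 − 1.0901196·(2.4501530 − 2.0292205) / (1.0901196 − (-2.8918466)) = 2.4501530 − (0.4588667)/(3.9819662) = 2.3349168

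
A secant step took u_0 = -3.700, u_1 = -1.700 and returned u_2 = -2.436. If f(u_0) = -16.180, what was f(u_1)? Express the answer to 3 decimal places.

9.421

The secant line through (-3.700, -16.180) and (-1.700, f(u_1)) crosses zero at u_2 = -2.436.
So (-3.700, -16.180), (-1.700, f(u_1)), (-2.436, 0) are collinear:
f(u_1) = -16.180 · (-1.700 − (-2.436)) / (-3.700 − (-2.436)) = -16.180 · (0.73600)/(-1.26400) = 9.42127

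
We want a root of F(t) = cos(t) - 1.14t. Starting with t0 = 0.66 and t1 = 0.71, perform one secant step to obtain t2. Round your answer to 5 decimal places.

0.68121

F(0.66) = 0.0375922, F(0.71) = -0.0510381
t2 = 0.7100000 − (-0.0510381)·(0.7100000 − 0.6600000) / (-0.0510381 − 0.0375922) = 0.7100000 − (-0.0025519)/(-0.0886304) = 0.6812073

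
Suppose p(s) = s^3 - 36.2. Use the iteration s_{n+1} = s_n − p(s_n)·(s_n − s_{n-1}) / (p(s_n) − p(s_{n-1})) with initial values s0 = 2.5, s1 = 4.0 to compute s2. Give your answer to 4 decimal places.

3.1380

p(2.5) = -20.575000, p(4.0) = 27.800000
s2 = 4.000000 − 27.800000·(4.000000 − 2.500000) / (27.800000 − (-20.575000)) = 4.000000 − (41.700000)/(48.375000) = 3.137984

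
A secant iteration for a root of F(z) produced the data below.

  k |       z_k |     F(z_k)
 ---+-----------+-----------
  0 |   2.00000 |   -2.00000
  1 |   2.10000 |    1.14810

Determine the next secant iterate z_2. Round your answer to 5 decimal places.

2.06353

z_2 = 2.10000 − 1.14810·(2.10000 − 2.00000) / (1.14810 − (-2.00000))
   = 2.10000 − (0.1148100)/(3.1481000) = 2.0635304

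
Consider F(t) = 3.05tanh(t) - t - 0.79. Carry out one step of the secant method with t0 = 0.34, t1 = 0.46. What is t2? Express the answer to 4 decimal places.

F(0.34) = -0.131194, F(0.46) = 0.061757
t2 = 0.460000 − 0.061757·(0.460000 − 0.340000) / (0.061757 − (-0.131194)) = 0.460000 − (0.007411)/(0.192951) = 0.421592

0.4216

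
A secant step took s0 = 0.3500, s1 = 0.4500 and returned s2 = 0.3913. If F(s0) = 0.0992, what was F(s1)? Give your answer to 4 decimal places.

The secant line through (0.3500, 0.0992) and (0.4500, F(s1)) crosses zero at s2 = 0.3913.
So (0.3500, 0.0992), (0.4500, F(s1)), (0.3913, 0) are collinear:
F(s1) = 0.0992 · (0.4500 − 0.3913) / (0.3500 − 0.3913) = 0.0992 · (0.058700)/(-0.041300) = -0.140994

-0.1410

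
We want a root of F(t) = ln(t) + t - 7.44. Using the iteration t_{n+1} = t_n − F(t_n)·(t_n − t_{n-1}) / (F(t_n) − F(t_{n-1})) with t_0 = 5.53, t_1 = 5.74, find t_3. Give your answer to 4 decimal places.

5.6996

F(5.53) = -0.199812, F(5.74) = 0.047459
t_2 = 5.740000 − 0.047459·(5.740000 − 5.530000) / (0.047459 − (-0.199812)) = 5.740000 − (0.009966)/(0.247271) = 5.699694
F(5.699694) = 0.000107
t_3 = 5.699694 − 0.000107·(5.699694 − 5.740000) / (0.000107 − 0.047459) = 5.699694 − (-0.000004)/(-0.047352) = 5.699603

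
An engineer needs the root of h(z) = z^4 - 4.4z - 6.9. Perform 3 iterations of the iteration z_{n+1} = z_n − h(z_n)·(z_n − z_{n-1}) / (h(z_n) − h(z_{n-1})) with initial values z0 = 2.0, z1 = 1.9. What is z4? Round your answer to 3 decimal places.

1.989

h(2.0) = 0.30000, h(1.9) = -2.22790
z2 = 1.90000 − (-2.22790)·(1.90000 − 2.00000) / (-2.22790 − 0.30000) = 1.90000 − (0.22279)/(-2.52790) = 1.98813
h(1.98813) = -0.02418
z3 = 1.98813 − (-0.02418)·(1.98813 − 1.90000) / (-0.02418 − (-2.22790)) = 1.98813 − (-0.00213)/(2.20372) = 1.98910
h(1.98910) = 0.00198
z4 = 1.98910 − 0.00198·(1.98910 − 1.98813) / (0.00198 − (-0.02418)) = 1.98910 − (0.00000)/(0.02616) = 1.98903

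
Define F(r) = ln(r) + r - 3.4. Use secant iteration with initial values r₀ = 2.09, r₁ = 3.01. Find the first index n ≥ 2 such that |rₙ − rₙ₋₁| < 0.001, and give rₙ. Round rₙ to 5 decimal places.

n = 4, rₙ = 2.48837

F(2.09) = -0.5728359, F(3.01) = 0.7119401
r₂ = 3.0100000 − 0.7119401·(0.9200000)/(1.2847760) = 2.5001953;  |Δ| = 0.5098047
F(2.5001953) = 0.0165641
r₃ = 2.5001953 − 0.0165641·(-0.5098047)/(-0.6953760) = 2.4880515;  |Δ| = 0.0121437
F(2.4880515) = -0.0004486
r₄ = 2.4880515 − (-0.0004486)·(-0.0121437)/(-0.0170127) = 2.4883717;  |Δ| = 0.0003202
|r₄ − r₃| = 0.0003202 < 0.001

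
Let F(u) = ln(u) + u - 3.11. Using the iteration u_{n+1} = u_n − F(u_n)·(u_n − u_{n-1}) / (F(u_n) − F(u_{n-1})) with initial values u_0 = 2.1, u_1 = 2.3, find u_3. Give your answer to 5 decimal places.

2.28405

F(2.1) = -0.2680627, F(2.3) = 0.0229091
u_2 = 2.3000000 − 0.0229091·(2.3000000 − 2.1000000) / (0.0229091 − (-0.2680627)) = 2.3000000 − (0.0045818)/(0.2909718) = 2.2842534
F(2.2842534) = 0.0002926
u_3 = 2.2842534 − 0.0002926·(2.2842534 − 2.3000000) / (0.0002926 − 0.0229091) = 2.2842534 − (-0.0000046)/(-0.0226165) = 2.2840497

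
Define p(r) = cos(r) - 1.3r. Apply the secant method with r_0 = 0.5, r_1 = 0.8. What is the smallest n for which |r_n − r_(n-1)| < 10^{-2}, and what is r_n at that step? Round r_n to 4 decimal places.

n = 3, r_n = 0.6240

p(0.5) = 0.227583, p(0.8) = -0.343293
r_2 = 0.800000 − (-0.343293)·(0.300000)/(-0.570876) = 0.619597;  |Δ| = 0.180403
p(0.619597) = 0.008637
r_3 = 0.619597 − 0.008637·(-0.180403)/(0.351931) = 0.624024;  |Δ| = 0.004428
|r_3 − r_2| = 0.004428 < 10^{-2}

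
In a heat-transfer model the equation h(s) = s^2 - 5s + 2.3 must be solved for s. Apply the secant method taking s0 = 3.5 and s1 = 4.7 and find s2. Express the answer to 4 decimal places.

4.4219

h(3.5) = -2.950000, h(4.7) = 0.890000
s2 = 4.700000 − 0.890000·(4.700000 − 3.500000) / (0.890000 − (-2.950000)) = 4.700000 − (1.068000)/(3.840000) = 4.421875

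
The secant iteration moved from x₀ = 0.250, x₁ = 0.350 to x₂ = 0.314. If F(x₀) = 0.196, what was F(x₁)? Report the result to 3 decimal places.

The secant line through (0.250, 0.196) and (0.350, F(x₁)) crosses zero at x₂ = 0.314.
So (0.250, 0.196), (0.350, F(x₁)), (0.314, 0) are collinear:
F(x₁) = 0.196 · (0.350 − 0.314) / (0.250 − 0.314) = 0.196 · (0.03600)/(-0.06400) = -0.11025

-0.110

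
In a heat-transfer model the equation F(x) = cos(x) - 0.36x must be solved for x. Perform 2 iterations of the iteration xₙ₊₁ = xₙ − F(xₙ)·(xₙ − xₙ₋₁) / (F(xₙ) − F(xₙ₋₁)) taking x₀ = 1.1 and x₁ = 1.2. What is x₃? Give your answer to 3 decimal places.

1.146

F(1.1) = 0.05760, F(1.2) = -0.06964
x₂ = 1.20000 − (-0.06964)·(1.20000 − 1.10000) / (-0.06964 − 0.05760) = 1.20000 − (-0.00696)/(-0.12724) = 1.14527
F(1.14527) = 0.00051
x₃ = 1.14527 − 0.00051·(1.14527 − 1.20000) / (0.00051 − (-0.06964)) = 1.14527 − (-0.00003)/(0.07015) = 1.14566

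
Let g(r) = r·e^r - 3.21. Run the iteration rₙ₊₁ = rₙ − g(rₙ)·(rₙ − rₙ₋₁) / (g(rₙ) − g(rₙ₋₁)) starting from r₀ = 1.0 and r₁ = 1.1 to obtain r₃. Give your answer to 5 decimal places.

g(1.0) = -0.4917182, g(1.1) = 0.0945826
r₂ = 1.1000000 − 0.0945826·(1.1000000 − 1.0000000) / (0.0945826 − (-0.4917182)) = 1.1000000 − (0.0094583)/(0.5863008) = 1.0838679
g(1.0838679) = -0.0059875
r₃ = 1.0838679 − (-0.0059875)·(1.0838679 − 1.1000000) / (-0.0059875 − 0.0945826) = 1.0838679 − (0.0000966)/(-0.1005701) = 1.0848283

1.08483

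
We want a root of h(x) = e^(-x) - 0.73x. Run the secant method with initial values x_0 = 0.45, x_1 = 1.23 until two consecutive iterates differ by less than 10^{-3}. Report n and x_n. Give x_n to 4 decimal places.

n = 5, x_n = 0.6883

h(0.45) = 0.309128, h(1.23) = -0.605607
x_2 = 1.230000 − (-0.605607)·(0.780000)/(-0.914736) = 0.713595;  |Δ| = 0.516405
h(0.713595) = -0.031045
x_3 = 0.713595 − (-0.031045)·(-0.516405)/(0.574563) = 0.685693;  |Δ| = 0.027902
h(0.685693) = 0.003185
x_4 = 0.685693 − 0.003185·(-0.027902)/(0.034230) = 0.688289;  |Δ| = 0.002596
h(0.688289) = -0.000016
x_5 = 0.688289 − (-0.000016)·(0.002596)/(-0.003202) = 0.688276;  |Δ| = 0.000013
|x_5 − x_4| = 0.000013 < 10^{-3}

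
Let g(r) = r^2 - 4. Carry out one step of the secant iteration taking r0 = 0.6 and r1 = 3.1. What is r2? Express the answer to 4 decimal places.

g(0.6) = -3.640000, g(3.1) = 5.610000
r2 = 3.100000 − 5.610000·(3.100000 − 0.600000) / (5.610000 − (-3.640000)) = 3.100000 − (14.025000)/(9.250000) = 1.583784

1.5838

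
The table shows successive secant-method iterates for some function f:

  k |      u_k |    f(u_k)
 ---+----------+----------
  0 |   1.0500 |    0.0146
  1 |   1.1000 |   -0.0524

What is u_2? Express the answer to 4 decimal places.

u_2 = 1.1000 − (-0.0524)·(1.1000 − 1.0500) / (-0.0524 − 0.0146)
   = 1.1000 − (-0.002620)/(-0.067000) = 1.060896

1.0609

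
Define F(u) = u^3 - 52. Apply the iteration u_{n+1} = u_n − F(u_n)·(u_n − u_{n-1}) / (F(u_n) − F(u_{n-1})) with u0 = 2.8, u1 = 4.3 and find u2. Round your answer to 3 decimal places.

F(2.8) = -30.04800, F(4.3) = 27.50700
u2 = 4.30000 − 27.50700·(4.30000 − 2.80000) / (27.50700 − (-30.04800)) = 4.30000 − (41.26050)/(57.55500) = 3.58311

3.583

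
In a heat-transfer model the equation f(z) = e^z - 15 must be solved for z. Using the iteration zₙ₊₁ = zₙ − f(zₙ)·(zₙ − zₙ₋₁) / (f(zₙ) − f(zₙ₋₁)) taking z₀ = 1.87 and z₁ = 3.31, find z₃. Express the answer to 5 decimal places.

f(1.87) = -8.5117036, f(3.31) = 12.3851255
z₂ = 3.3100000 − 12.3851255·(3.3100000 − 1.8700000) / (12.3851255 − (-8.5117036)) = 3.3100000 − (17.8345807)/(20.8968291) = 2.4565413
f(2.4565413) = -3.3356020
z₃ = 2.4565413 − (-3.3356020)·(2.4565413 − 3.3100000) / (-3.3356020 − 12.3851255) = 2.4565413 − (2.8467986)/(-15.7207275) = 2.6376270

2.63763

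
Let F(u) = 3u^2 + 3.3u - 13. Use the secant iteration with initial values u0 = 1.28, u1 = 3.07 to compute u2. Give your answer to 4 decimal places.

1.5161

F(1.28) = -3.860800, F(3.07) = 25.405700
u2 = 3.070000 − 25.405700·(3.070000 − 1.280000) / (25.405700 − (-3.860800)) = 3.070000 − (45.476203)/(29.266500) = 1.516135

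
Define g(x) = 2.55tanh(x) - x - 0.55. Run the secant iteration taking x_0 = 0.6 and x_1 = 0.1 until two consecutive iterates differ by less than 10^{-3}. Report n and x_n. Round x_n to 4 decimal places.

n = 5, x_n = 0.3842

g(0.6) = 0.219476, g(0.1) = -0.395847
x_2 = 0.100000 − (-0.395847)·(-0.500000)/(-0.615323) = 0.421658;  |Δ| = 0.321658
g(0.421658) = 0.044074
x_3 = 0.421658 − 0.044074·(0.321658)/(0.439920) = 0.389432;  |Δ| = 0.032225
g(0.389432) = 0.006288
x_4 = 0.389432 − 0.006288·(-0.032225)/(-0.037786) = 0.384070;  |Δ| = 0.005363
g(0.384070) = -0.000167
x_5 = 0.384070 − (-0.000167)·(-0.005363)/(-0.006455) = 0.384208;  |Δ| = 0.000138
|x_5 − x_4| = 0.000138 < 10^{-3}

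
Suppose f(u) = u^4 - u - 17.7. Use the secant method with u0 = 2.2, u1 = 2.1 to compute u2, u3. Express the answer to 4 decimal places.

f(2.2) = 3.525600, f(2.1) = -0.351900
u2 = 2.100000 − (-0.351900)·(2.100000 − 2.200000) / (-0.351900 − 3.525600) = 2.100000 − (0.035190)/(-3.877500) = 2.109075
f(2.109075) = -0.022599
u3 = 2.109075 − (-0.022599)·(2.109075 − 2.100000) / (-0.022599 − (-0.351900)) = 2.109075 − (-0.000205)/(0.329301) = 2.109698

2.1091, 2.1097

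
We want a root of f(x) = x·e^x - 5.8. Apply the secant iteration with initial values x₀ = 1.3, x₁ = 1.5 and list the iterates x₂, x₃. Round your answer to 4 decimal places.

f(1.3) = -1.029914, f(1.5) = 0.922534
x₂ = 1.500000 − 0.922534·(1.500000 − 1.300000) / (0.922534 − (-1.029914)) = 1.500000 − (0.184507)/(1.952448) = 1.405500
f(1.405500) = -0.068984
x₃ = 1.405500 − (-0.068984)·(1.405500 − 1.500000) / (-0.068984 − 0.922534) = 1.405500 − (0.006519)/(-0.991518) = 1.412075

1.4055, 1.4121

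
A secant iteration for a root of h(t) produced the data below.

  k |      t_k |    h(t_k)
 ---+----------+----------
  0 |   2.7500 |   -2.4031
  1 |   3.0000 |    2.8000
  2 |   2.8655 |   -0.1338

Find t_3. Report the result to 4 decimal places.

t_3 = 2.8655 − (-0.1338)·(2.8655 − 3.0000) / (-0.1338 − 2.8000)
   = 2.8655 − (0.017996)/(-2.933800) = 2.871634

2.8716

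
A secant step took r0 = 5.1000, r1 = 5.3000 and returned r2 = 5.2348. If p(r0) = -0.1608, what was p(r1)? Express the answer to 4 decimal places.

0.0778

The secant line through (5.1000, -0.1608) and (5.3000, p(r1)) crosses zero at r2 = 5.2348.
So (5.1000, -0.1608), (5.3000, p(r1)), (5.2348, 0) are collinear:
p(r1) = -0.1608 · (5.3000 − 5.2348) / (5.1000 − 5.2348) = -0.1608 · (0.065200)/(-0.134800) = 0.077776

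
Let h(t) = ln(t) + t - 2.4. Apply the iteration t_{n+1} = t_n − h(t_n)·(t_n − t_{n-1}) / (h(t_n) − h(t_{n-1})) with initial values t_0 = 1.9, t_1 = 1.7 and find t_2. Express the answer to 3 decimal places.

h(1.9) = 0.14185, h(1.7) = -0.16937
t_2 = 1.70000 − (-0.16937)·(1.70000 − 1.90000) / (-0.16937 − 0.14185) = 1.70000 − (0.03387)/(-0.31123) = 1.80884

1.809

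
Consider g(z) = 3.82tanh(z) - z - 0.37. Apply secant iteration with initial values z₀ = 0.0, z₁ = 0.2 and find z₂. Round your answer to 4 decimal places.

g(0.0) = -0.370000, g(0.2) = 0.183974
z₂ = 0.200000 − 0.183974·(0.200000 − 0.000000) / (0.183974 − (-0.370000)) = 0.200000 − (0.036795)/(0.553974) = 0.133580

0.1336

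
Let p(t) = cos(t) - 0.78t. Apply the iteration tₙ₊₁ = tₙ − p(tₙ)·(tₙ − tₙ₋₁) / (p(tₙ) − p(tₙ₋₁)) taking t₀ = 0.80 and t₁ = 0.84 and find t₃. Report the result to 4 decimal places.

p(0.80) = 0.072707, p(0.84) = 0.012263
t₂ = 0.840000 − 0.012263·(0.840000 − 0.800000) / (0.012263 − 0.072707) = 0.840000 − (0.000491)/(-0.060444) = 0.848115
p(0.848115) = -0.000132
t₃ = 0.848115 − (-0.000132)·(0.848115 − 0.840000) / (-0.000132 − 0.012263) = 0.848115 − (-0.000001)/(-0.012395) = 0.848029

0.8480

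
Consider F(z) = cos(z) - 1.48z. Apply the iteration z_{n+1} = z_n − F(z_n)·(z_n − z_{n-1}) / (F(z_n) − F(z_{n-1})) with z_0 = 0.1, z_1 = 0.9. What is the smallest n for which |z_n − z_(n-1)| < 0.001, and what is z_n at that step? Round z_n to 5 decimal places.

n = 5, z_n = 0.56916

F(0.1) = 0.8470042, F(0.9) = -0.7103900
z_2 = 0.9000000 − (-0.7103900)·(0.8000000)/(-1.5573942) = 0.5350879;  |Δ| = 0.3649121
F(0.5350879) = 0.0682938
z_3 = 0.5350879 − 0.0682938·(-0.3649121)/(0.7786838) = 0.5670922;  |Δ| = 0.0320043
F(0.5670922) = 0.0041702
z_4 = 0.5670922 − 0.0041702·(0.0320043)/(-0.0641236) = 0.5691735;  |Δ| = 0.0020813
F(0.5691735) = -0.0000301
z_5 = 0.5691735 − (-0.0000301)·(0.0020813)/(-0.0042003) = 0.5691586;  |Δ| = 0.0000149
|z_5 − z_4| = 0.0000149 < 0.001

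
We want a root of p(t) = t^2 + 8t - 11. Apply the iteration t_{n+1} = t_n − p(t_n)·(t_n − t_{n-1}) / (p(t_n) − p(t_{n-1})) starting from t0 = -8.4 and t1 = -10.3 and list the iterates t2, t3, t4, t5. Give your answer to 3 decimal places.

-9.114, -9.188, -9.196, -9.196

p(-8.4) = -7.64000, p(-10.3) = 12.69000
t2 = -10.30000 − 12.69000·(-10.30000 − (-8.40000)) / (12.69000 − (-7.64000)) = -10.30000 − (-24.11100)/(20.33000) = -9.11402
p(-9.11402) = -0.84681
t3 = -9.11402 − (-0.84681)·(-9.11402 − (-10.30000)) / (-0.84681 − 12.69000) = -9.11402 − (-1.00430)/(-13.53681) = -9.18821
p(-9.18821) = -0.08248
t4 = -9.18821 − (-0.08248)·(-9.18821 − (-9.11402)) / (-0.08248 − (-0.84681)) = -9.18821 − (0.00612)/(0.76433) = -9.19622
p(-9.19622) = 0.00066
t5 = -9.19622 − 0.00066·(-9.19622 − (-9.18821)) / (0.00066 − (-0.08248)) = -9.19622 − (-0.00001)/(0.08314) = -9.19615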